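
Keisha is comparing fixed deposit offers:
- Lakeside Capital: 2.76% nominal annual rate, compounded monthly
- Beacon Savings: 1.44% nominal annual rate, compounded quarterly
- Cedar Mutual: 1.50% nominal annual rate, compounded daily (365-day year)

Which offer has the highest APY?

Lakeside Capital

Lakeside Capital: (1 + 0.0276/12)^12 − 1 = 2.795%
Beacon Savings: (1 + 0.0144/4)^4 − 1 = 1.448%
Cedar Mutual: (1 + 0.0150/365)^365 − 1 = 1.511%
The highest effective annual rate is Lakeside Capital at 2.795%.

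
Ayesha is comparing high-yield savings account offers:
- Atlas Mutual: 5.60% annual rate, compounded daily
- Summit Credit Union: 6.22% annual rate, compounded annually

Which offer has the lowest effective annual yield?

Atlas Mutual: (1 + 0.0560/365)^365 − 1 = 5.759%
Summit Credit Union: compounded annually, EAR = 6.220%
The lowest effective annual rate is Atlas Mutual at 5.759%.

Atlas Mutual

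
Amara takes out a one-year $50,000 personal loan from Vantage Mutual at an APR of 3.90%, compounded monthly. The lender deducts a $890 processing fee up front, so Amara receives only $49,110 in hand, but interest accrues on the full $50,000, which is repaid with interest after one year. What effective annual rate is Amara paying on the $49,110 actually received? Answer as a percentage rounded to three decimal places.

Amount owed after one year: 50,000 × (1 + 0.0390/12)^12 = 50,000 × 1.039705 = $51,985.24.
Effective rate on net proceeds: 51,985.24 / 49,110 − 1 = 0.058547 = 5.855%.

5.855%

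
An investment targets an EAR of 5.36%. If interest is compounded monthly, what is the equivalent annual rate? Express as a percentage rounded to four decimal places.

5.2327%

(1 + r/12)^12 − 1 = 0.0536, so 1 + r/12 = 1.0536^(1/12).
r/12 = 0.004361, so r = 0.052327 = 5.2327%.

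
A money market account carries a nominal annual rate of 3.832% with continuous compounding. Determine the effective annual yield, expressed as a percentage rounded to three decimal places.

With continuous compounding, EAR = e^0.03832 − 1.
e^0.03832 = 1.039064, so EAR = 0.039064 = 3.906%.

3.906%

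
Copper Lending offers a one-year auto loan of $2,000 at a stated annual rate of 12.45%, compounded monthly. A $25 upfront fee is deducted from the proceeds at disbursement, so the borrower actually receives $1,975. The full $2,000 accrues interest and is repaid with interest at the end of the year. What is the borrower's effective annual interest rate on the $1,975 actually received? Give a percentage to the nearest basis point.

Amount owed after one year: 2,000 × (1 + 0.1245/12)^12 = 2,000 × 1.131856 = $2,263.71.
Effective rate on net proceeds: 2,263.71 / 1,975 − 1 = 0.146183 = 14.62%.

14.62%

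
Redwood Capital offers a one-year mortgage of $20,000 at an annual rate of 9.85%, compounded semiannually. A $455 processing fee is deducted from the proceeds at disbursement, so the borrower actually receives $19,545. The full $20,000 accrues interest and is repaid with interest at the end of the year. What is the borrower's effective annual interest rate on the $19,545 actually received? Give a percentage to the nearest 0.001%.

12.655%

Amount owed after one year: 20,000 × (1 + 0.0985/2)^2 = 20,000 × 1.100926 = $22,018.51.
Effective rate on net proceeds: 22,018.51 / 19,545 − 1 = 0.126555 = 12.655%.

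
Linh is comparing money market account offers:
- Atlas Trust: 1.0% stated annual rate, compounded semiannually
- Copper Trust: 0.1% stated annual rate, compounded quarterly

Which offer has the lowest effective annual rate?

Atlas Trust: (1 + 0.010/2)^2 − 1 = 1.002%
Copper Trust: (1 + 0.001/4)^4 − 1 = 0.100%
The lowest effective annual rate is Copper Trust at 0.100%.

Copper Trust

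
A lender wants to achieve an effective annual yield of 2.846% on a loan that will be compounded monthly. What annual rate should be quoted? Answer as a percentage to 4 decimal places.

2.8095%

(1 + r/12)^12 − 1 = 0.02846, so 1 + r/12 = 1.02846^(1/12).
r/12 = 0.002341, so r = 0.028095 = 2.8095%.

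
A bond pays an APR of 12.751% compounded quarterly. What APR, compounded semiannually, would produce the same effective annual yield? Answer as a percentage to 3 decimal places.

EAR = (1 + 0.12751/4)^4 − 1 = 0.133738.
Solve (1 + r/2)^2 = 1.133738: r/2 = 1.133738^(1/2) − 1 = 0.064771, so r = 0.129542 = 12.954%.

12.954%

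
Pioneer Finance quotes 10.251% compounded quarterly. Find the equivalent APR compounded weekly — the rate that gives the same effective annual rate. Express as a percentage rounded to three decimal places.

10.132%

EAR = (1 + 0.10251/4)^4 − 1 = 0.106518.
Solve (1 + r/52)^52 = 1.106518: r/52 = 1.106518^(1/52) − 1 = 0.001948, so r = 0.101317 = 10.132%.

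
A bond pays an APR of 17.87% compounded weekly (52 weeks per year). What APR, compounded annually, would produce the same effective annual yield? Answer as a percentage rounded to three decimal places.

19.530%

EAR = (1 + 0.1787/52)^52 − 1 = 0.195296.
Compounded annually, the equivalent nominal rate is the EAR itself: 19.530%.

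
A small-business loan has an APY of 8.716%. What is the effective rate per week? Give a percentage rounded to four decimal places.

The per-week rate i satisfies (1 + i)^52 = 1 + 0.08716.
i = 1.08716^(1/52) − 1 = 0.0016084 = 0.1608%.

0.1608%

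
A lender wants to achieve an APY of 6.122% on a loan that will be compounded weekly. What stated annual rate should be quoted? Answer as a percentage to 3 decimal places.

5.945%

(1 + r/52)^52 − 1 = 0.06122, so 1 + r/52 = 1.06122^(1/52).
r/52 = 0.001143, so r = 0.059453 = 5.945%.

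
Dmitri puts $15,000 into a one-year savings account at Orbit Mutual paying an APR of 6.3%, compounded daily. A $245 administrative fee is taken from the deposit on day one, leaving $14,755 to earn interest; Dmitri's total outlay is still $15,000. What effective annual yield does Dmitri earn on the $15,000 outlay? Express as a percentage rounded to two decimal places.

4.76%

Value after one year: 14,755 × (1 + 0.063/365)^365 = 14,755 × 1.065021 = $15,714.39.
Effective yield on the $15,000 outlay: 15,714.39 / 15,000 − 1 = 0.047626 = 4.76%.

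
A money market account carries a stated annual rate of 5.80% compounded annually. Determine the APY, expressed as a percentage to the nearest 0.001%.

Annual compounding means the effective rate equals the nominal rate: 5.800%.

5.800%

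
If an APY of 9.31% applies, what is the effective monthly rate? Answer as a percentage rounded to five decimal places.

The per-month rate i satisfies (1 + i)^12 = 1 + 0.0931.
i = 1.0931^(1/12) − 1 = 0.0074457 = 0.74457%.

0.74457%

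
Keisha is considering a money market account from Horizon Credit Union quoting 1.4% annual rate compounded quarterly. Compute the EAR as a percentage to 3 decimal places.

EAR = (1 + 0.014/4)^4 − 1.
= (1 + 0.003500)^4 − 1 = 1.014074 − 1 = 1.407%.

1.407%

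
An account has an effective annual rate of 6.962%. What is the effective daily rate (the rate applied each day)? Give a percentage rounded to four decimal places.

0.0184%

The per-day rate i satisfies (1 + i)^365 = 1 + 0.06962.
i = 1.06962^(1/365) − 1 = 0.0001844 = 0.0184%.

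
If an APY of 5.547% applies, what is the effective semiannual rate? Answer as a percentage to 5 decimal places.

2.73607%

The per-half-year rate i satisfies (1 + i)^2 = 1 + 0.05547.
i = 1.05547^(1/2) − 1 = 0.0273607 = 2.73607%.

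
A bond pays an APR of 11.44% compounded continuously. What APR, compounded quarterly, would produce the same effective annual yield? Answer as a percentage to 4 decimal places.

EAR under continuous compounding: e^0.1144 − 1 = 0.121201.
Solve (1 + r/4)^4 = 1.121201: r/4 = 1.121201^(1/4) − 1 = 0.029013, so r = 0.116052 = 11.6052%.

11.6052%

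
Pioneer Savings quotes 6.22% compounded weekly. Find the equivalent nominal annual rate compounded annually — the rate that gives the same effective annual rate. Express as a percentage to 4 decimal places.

EAR = (1 + 0.0622/52)^52 − 1 = 0.064136.
Compounded annually, the equivalent nominal rate is the EAR itself: 6.4136%.

6.4136%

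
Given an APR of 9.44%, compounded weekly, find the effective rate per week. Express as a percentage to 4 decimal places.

0.1815%

With a nominal annual rate compounded weekly, the periodic rate is the nominal rate divided by 52.
i = 0.0944 / 52 = 0.0018154 = 0.1815%.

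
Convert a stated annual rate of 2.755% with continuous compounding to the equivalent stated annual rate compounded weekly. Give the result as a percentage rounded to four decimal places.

EAR under continuous compounding: e^0.02755 − 1 = 0.027933.
Solve (1 + r/52)^52 = 1.027933: r/52 = 1.027933^(1/52) − 1 = 0.000530, so r = 0.027557 = 2.7557%.

2.7557%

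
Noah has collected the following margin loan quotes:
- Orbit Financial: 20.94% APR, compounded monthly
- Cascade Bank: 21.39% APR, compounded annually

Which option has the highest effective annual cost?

Orbit Financial

Orbit Financial: (1 + 0.2094/12)^12 − 1 = 23.071%
Cascade Bank: compounded annually, EAR = 21.390%
The highest effective annual rate is Orbit Financial at 23.071%.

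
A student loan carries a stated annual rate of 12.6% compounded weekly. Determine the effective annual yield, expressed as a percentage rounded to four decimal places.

EAR = (1 + 0.126/52)^52 − 1.
= 1.134109 − 1 = 13.4109%.

13.4109%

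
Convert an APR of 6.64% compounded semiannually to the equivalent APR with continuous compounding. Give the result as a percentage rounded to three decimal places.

6.532%

EAR = (1 + 0.0664/2)^2 − 1 = 0.067502.
Equivalent continuous rate: r = ln(1 + 0.067502) = 0.065322 = 6.532%.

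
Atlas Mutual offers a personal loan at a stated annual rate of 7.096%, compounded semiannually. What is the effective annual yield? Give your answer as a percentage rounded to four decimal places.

EAR = (1 + 0.07096/2)^2 − 1.
= 1.072219 − 1 = 7.2219%.

7.2219%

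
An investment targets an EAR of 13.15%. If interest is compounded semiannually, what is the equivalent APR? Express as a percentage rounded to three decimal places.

12.744%

(1 + r/2)^2 − 1 = 0.1315, so 1 + r/2 = 1.1315^(1/2).
r/2 = 0.063720, so r = 0.127440 = 12.744%.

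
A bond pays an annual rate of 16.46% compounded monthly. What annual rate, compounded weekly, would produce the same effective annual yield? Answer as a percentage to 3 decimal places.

EAR = (1 + 0.1646/12)^12 − 1 = 0.177603.
Solve (1 + r/52)^52 = 1.177603: r/52 = 1.177603^(1/52) − 1 = 0.003149, so r = 0.163739 = 16.374%.

16.374%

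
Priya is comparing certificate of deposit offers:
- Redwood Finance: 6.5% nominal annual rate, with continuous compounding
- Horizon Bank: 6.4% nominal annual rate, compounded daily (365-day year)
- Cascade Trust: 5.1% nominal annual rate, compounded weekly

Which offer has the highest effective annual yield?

Redwood Finance

Redwood Finance: e^0.065 − 1 = 6.716%
Horizon Bank: (1 + 0.064/365)^365 − 1 = 6.609%
Cascade Trust: (1 + 0.051/52)^52 − 1 = 5.230%
The highest effective annual rate is Redwood Finance at 6.716%.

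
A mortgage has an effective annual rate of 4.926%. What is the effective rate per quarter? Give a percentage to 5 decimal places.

The per-quarter rate i satisfies (1 + i)^4 = 1 + 0.04926.
i = 1.04926^(1/4) − 1 = 0.0120938 = 1.20938%.

1.20938%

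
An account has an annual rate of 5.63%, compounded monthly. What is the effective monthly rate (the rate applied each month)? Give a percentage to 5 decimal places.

With a nominal annual rate compounded monthly, the periodic rate is the nominal rate divided by 12.
i = 0.0563 / 12 = 0.0046917 = 0.46917%.

0.46917%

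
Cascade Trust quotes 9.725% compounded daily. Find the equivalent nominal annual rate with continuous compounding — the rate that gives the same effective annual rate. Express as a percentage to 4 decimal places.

EAR = (1 + 0.09725/365)^365 − 1 = 0.102122.
Equivalent continuous rate: r = ln(1 + 0.102122) = 0.097237 = 9.7237%.

9.7237%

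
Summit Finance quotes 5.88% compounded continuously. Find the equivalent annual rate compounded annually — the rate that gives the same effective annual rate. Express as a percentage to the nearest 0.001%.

EAR under continuous compounding: e^0.0588 − 1 = 0.060563.
Compounded annually, the equivalent nominal rate is the EAR itself: 6.056%.

6.056%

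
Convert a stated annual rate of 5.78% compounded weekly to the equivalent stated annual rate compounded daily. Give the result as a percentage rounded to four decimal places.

EAR = (1 + 0.0578/52)^52 − 1 = 0.059469.
Solve (1 + r/365)^365 = 1.059469: r/365 = 1.059469^(1/365) − 1 = 0.000158, so r = 0.057772 = 5.7772%.

5.7772%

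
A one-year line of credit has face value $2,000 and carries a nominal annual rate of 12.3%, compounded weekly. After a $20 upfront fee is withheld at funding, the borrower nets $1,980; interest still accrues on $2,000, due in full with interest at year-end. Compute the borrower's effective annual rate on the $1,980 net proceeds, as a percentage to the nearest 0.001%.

Amount owed after one year: 2,000 × (1 + 0.123/52)^52 = 2,000 × 1.130720 = $2,261.44.
Effective rate on net proceeds: 2,261.44 / 1,980 − 1 = 0.142142 = 14.214%.

14.214%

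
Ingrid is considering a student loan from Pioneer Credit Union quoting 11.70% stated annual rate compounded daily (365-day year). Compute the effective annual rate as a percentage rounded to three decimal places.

EAR = (1 + 0.1170/365)^365 − 1.
= (1 + 0.000321)^365 − 1 = 1.124098 − 1 = 12.410%.

12.410%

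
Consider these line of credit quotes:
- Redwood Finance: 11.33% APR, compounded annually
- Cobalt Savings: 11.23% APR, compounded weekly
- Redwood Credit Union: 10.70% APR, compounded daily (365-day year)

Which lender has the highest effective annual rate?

Cobalt Savings

Redwood Finance: compounded annually, EAR = 11.330%
Cobalt Savings: (1 + 0.1123/52)^52 − 1 = 11.871%
Redwood Credit Union: (1 + 0.1070/365)^365 − 1 = 11.292%
The highest effective annual rate is Cobalt Savings at 11.871%.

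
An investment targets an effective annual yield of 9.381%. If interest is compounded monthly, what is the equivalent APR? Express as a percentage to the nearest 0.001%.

9.000%

(1 + r/12)^12 − 1 = 0.09381, so 1 + r/12 = 1.09381^(1/12).
r/12 = 0.007500, so r = 0.090003 = 9.000%.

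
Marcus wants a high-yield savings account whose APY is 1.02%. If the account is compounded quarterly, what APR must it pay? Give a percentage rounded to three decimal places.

(1 + r/4)^4 − 1 = 0.0102, so 1 + r/4 = 1.0102^(1/4).
r/4 = 0.002540, so r = 0.010161 = 1.016%.

1.016%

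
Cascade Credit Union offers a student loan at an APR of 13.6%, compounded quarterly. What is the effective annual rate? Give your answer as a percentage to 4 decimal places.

14.3095%

EAR = (1 + 0.136/4)^4 − 1.
= 1.143095 − 1 = 14.3095%.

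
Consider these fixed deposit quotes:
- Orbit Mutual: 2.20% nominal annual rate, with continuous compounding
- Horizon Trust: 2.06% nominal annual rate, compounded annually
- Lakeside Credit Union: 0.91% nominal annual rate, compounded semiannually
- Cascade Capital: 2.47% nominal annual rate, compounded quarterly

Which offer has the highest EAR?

Orbit Mutual: e^0.0220 − 1 = 2.224%
Horizon Trust: compounded annually, EAR = 2.060%
Lakeside Credit Union: (1 + 0.0091/2)^2 − 1 = 0.912%
Cascade Capital: (1 + 0.0247/4)^4 − 1 = 2.493%
The highest effective annual rate is Cascade Capital at 2.493%.

Cascade Capital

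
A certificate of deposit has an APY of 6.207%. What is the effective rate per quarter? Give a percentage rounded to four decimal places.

1.5169%

The per-quarter rate i satisfies (1 + i)^4 = 1 + 0.06207.
i = 1.06207^(1/4) − 1 = 0.0151689 = 1.5169%.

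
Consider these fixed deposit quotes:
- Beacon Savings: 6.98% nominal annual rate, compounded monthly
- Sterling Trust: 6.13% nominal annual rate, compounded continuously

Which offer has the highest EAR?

Beacon Savings

Beacon Savings: (1 + 0.0698/12)^12 − 1 = 7.208%
Sterling Trust: e^0.0613 − 1 = 6.322%
The highest effective annual rate is Beacon Savings at 7.208%.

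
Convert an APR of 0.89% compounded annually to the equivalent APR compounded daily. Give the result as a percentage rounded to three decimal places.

0.886%

Compounded annually, EAR = nominal = 0.008900.
Solve (1 + r/365)^365 = 1.008900: r/365 = 1.008900^(1/365) − 1 = 0.000024, so r = 0.008861 = 0.886%.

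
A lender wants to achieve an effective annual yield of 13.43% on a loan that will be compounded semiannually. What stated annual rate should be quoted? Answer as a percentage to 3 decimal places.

13.007%

(1 + r/2)^2 − 1 = 0.1343, so 1 + r/2 = 1.1343^(1/2).
r/2 = 0.065035, so r = 0.130070 = 13.007%.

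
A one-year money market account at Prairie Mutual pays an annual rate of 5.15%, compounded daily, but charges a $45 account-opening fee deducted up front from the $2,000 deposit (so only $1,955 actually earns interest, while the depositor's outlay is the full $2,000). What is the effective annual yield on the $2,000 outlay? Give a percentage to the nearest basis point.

2.92%

Value after one year: 1,955 × (1 + 0.0515/365)^365 = 1,955 × 1.052845 = $2,058.31.
Effective yield on the $2,000 outlay: 2,058.31 / 2,000 − 1 = 0.029156 = 2.92%.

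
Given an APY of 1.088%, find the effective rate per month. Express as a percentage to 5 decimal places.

0.09022%

The per-month rate i satisfies (1 + i)^12 = 1 + 0.01088.
i = 1.01088^(1/12) − 1 = 0.0009022 = 0.09022%.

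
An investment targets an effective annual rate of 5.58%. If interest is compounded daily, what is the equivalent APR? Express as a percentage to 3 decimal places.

(1 + r/365)^365 − 1 = 0.0558, so 1 + r/365 = 1.0558^(1/365).
r/365 = 0.000149, so r = 0.054303 = 5.430%.

5.430%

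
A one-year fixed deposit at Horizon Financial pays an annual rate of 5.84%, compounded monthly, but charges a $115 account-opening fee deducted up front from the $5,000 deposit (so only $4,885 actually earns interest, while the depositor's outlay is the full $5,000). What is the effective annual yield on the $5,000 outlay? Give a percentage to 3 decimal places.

Value after one year: 4,885 × (1 + 0.0584/12)^12 = 4,885 × 1.059989 = $5,178.05.
Effective yield on the $5,000 outlay: 5,178.05 / 5,000 − 1 = 0.035609 = 3.561%.

3.561%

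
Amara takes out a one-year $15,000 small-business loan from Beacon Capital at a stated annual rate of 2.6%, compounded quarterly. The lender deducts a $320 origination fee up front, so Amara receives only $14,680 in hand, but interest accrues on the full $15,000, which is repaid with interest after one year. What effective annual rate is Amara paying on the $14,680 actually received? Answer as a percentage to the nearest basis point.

4.86%

Amount owed after one year: 15,000 × (1 + 0.026/4)^4 = 15,000 × 1.026255 = $15,393.82.
Effective rate on net proceeds: 15,393.82 / 14,680 − 1 = 0.048625 = 4.86%.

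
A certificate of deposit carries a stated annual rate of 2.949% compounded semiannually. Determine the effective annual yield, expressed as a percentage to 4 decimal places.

EAR = (1 + 0.02949/2)^2 − 1.
= 1.029707 − 1 = 2.9707%.

2.9707%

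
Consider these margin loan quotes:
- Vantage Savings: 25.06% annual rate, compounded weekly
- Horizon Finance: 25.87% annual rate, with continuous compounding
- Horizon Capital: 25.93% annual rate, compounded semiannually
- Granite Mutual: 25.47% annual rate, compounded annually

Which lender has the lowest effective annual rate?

Granite Mutual

Vantage Savings: (1 + 0.2506/52)^52 − 1 = 28.402%
Horizon Finance: e^0.2587 − 1 = 29.525%
Horizon Capital: (1 + 0.2593/2)^2 − 1 = 27.611%
Granite Mutual: compounded annually, EAR = 25.470%
The lowest effective annual rate is Granite Mutual at 25.470%.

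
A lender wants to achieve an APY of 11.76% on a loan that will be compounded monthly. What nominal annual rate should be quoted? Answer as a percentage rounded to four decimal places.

(1 + r/12)^12 − 1 = 0.1176, so 1 + r/12 = 1.1176^(1/12).
r/12 = 0.009308, so r = 0.111700 = 11.1700%.

11.1700%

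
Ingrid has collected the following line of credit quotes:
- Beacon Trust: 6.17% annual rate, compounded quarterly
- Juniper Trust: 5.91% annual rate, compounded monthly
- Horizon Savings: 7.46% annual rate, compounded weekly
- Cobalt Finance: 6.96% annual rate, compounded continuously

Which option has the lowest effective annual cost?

Beacon Trust: (1 + 0.0617/4)^4 − 1 = 6.314%
Juniper Trust: (1 + 0.0591/12)^12 − 1 = 6.073%
Horizon Savings: (1 + 0.0746/52)^52 − 1 = 7.740%
Cobalt Finance: e^0.0696 − 1 = 7.208%
The lowest effective annual rate is Juniper Trust at 6.073%.

Juniper Trust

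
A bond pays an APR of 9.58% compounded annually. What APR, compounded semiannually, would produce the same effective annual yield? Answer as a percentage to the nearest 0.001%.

9.361%

Compounded annually, EAR = nominal = 0.095800.
Solve (1 + r/2)^2 = 1.095800: r/2 = 1.095800^(1/2) − 1 = 0.046805, so r = 0.093609 = 9.361%.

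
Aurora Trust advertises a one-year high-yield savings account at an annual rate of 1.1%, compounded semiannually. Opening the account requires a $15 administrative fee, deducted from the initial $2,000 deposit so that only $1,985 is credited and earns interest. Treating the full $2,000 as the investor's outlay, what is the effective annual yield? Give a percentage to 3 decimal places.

Value after one year: 1,985 × (1 + 0.011/2)^2 = 1,985 × 1.011030 = $2,006.90.
Effective yield on the $2,000 outlay: 2,006.90 / 2,000 − 1 = 0.003448 = 0.345%.

0.345%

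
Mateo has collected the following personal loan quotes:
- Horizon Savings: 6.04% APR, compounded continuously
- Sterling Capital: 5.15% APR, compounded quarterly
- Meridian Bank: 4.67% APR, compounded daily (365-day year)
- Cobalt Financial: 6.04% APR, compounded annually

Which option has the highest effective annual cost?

Horizon Savings: e^0.0604 − 1 = 6.226%
Sterling Capital: (1 + 0.0515/4)^4 − 1 = 5.250%
Meridian Bank: (1 + 0.0467/365)^365 − 1 = 4.780%
Cobalt Financial: compounded annually, EAR = 6.040%
The highest effective annual rate is Horizon Savings at 6.226%.

Horizon Savings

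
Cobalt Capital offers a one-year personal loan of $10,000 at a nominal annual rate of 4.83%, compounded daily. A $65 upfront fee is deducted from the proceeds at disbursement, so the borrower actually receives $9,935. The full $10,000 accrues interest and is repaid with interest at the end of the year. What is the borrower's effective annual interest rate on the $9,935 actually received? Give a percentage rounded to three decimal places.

5.635%

Amount owed after one year: 10,000 × (1 + 0.0483/365)^365 = 10,000 × 1.049482 = $10,494.82.
Effective rate on net proceeds: 10,494.82 / 9,935 − 1 = 0.056348 = 5.635%.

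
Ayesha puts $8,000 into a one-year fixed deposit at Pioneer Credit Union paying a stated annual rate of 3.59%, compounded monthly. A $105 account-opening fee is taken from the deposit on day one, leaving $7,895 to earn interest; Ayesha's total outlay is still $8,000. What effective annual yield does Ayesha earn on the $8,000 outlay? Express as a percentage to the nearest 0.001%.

2.289%

Value after one year: 7,895 × (1 + 0.0359/12)^12 = 7,895 × 1.036497 = $8,183.14.
Effective yield on the $8,000 outlay: 8,183.14 / 8,000 − 1 = 0.022893 = 2.289%.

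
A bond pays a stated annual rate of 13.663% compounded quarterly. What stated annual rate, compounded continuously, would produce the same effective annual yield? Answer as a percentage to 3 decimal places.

EAR = (1 + 0.13663/4)^4 − 1 = 0.143791.
Equivalent continuous rate: r = ln(1 + 0.143791) = 0.134348 = 13.435%.

13.435%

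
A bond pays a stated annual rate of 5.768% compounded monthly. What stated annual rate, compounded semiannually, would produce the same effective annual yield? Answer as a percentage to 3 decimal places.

5.838%

EAR = (1 + 0.05768/12)^12 − 1 = 0.059230.
Solve (1 + r/2)^2 = 1.059230: r/2 = 1.059230^(1/2) − 1 = 0.029189, so r = 0.058378 = 5.838%.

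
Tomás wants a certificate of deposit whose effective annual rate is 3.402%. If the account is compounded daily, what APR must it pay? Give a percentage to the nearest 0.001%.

(1 + r/365)^365 − 1 = 0.03402, so 1 + r/365 = 1.03402^(1/365).
r/365 = 0.000092, so r = 0.033456 = 3.346%.

3.346%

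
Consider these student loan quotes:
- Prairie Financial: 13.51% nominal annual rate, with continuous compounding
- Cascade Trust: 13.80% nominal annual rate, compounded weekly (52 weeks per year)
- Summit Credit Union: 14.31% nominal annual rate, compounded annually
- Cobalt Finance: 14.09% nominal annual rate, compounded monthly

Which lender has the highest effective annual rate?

Prairie Financial: e^0.1351 − 1 = 14.465%
Cascade Trust: (1 + 0.1380/52)^52 − 1 = 14.777%
Summit Credit Union: compounded annually, EAR = 14.310%
Cobalt Finance: (1 + 0.1409/12)^12 − 1 = 15.036%
The highest effective annual rate is Cobalt Finance at 15.036%.

Cobalt Finance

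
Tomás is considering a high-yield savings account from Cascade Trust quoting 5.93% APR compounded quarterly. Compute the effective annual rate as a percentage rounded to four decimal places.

6.0632%

EAR = (1 + 0.0593/4)^4 − 1.
= (1 + 0.014825)^4 − 1 = 1.060632 − 1 = 6.0632%.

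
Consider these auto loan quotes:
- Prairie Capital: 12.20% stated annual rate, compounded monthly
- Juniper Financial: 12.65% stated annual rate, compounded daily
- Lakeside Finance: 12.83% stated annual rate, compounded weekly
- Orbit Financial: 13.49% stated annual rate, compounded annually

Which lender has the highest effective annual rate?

Prairie Capital: (1 + 0.1220/12)^12 − 1 = 12.906%
Juniper Financial: (1 + 0.1265/365)^365 − 1 = 13.482%
Lakeside Finance: (1 + 0.1283/52)^52 − 1 = 13.671%
Orbit Financial: compounded annually, EAR = 13.490%
The highest effective annual rate is Lakeside Finance at 13.671%.

Lakeside Finance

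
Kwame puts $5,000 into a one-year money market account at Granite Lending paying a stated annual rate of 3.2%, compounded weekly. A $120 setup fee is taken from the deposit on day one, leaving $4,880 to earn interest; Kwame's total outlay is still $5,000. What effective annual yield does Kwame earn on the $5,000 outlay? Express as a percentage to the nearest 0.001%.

0.773%

Value after one year: 4,880 × (1 + 0.032/52)^52 = 4,880 × 1.032507 = $5,038.64.
Effective yield on the $5,000 outlay: 5,038.64 / 5,000 − 1 = 0.007727 = 0.773%.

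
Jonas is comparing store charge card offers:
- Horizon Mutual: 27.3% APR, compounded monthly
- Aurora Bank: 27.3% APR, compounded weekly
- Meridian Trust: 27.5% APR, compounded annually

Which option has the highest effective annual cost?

Aurora Bank

Horizon Mutual: (1 + 0.273/12)^12 − 1 = 30.989%
Aurora Bank: (1 + 0.273/52)^52 − 1 = 31.296%
Meridian Trust: compounded annually, EAR = 27.500%
The highest effective annual rate is Aurora Bank at 31.296%.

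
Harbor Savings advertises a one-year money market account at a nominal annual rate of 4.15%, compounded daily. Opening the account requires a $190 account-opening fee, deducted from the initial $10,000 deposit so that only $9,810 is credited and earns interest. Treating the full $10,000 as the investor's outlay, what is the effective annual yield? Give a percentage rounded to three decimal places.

Value after one year: 9,810 × (1 + 0.0415/365)^365 = 9,810 × 1.042371 = $10,225.66.
Effective yield on the $10,000 outlay: 10,225.66 / 10,000 − 1 = 0.022566 = 2.257%.

2.257%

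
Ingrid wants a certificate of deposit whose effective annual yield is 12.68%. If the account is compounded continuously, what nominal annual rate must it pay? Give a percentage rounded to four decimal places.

11.9382%

Continuous: nominal r satisfies e^r − 1 = 0.1268.
r = ln(1 + 0.1268) = ln(1.1268) = 0.119382 = 11.9382%.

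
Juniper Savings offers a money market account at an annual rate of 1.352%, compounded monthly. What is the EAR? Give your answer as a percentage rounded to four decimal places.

1.3604%

EAR = (1 + 0.01352/12)^12 − 1.
= (1 + 0.001127)^12 − 1 = 1.013604 − 1 = 1.3604%.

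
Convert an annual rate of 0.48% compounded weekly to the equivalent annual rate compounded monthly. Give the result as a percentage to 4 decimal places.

0.4801%

EAR = (1 + 0.0048/52)^52 − 1 = 0.004811.
Solve (1 + r/12)^12 = 1.004811: r/12 = 1.004811^(1/12) − 1 = 0.000400, so r = 0.004801 = 0.4801%.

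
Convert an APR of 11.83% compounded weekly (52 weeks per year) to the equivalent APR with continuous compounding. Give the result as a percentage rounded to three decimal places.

11.817%

EAR = (1 + 0.1183/52)^52 − 1 = 0.125431.
Equivalent continuous rate: r = ln(1 + 0.125431) = 0.118166 = 11.817%.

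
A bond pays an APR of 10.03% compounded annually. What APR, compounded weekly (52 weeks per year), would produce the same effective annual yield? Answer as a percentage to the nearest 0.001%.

9.567%

Compounded annually, EAR = nominal = 0.100300.
Solve (1 + r/52)^52 = 1.100300: r/52 = 1.100300^(1/52) − 1 = 0.001840, so r = 0.095671 = 9.567%.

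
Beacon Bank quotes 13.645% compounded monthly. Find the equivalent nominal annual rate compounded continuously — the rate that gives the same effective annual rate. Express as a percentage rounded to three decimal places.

13.568%

EAR = (1 + 0.13645/12)^12 − 1 = 0.145315.
Equivalent continuous rate: r = ln(1 + 0.145315) = 0.135680 = 13.568%.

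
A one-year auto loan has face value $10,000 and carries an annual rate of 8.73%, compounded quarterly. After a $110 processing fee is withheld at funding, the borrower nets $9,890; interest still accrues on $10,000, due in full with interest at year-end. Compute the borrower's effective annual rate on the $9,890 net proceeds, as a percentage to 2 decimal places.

Amount owed after one year: 10,000 × (1 + 0.0873/4)^4 = 10,000 × 1.090200 = $10,902.00.
Effective rate on net proceeds: 10,902.00 / 9,890 − 1 = 0.102325 = 10.23%.

10.23%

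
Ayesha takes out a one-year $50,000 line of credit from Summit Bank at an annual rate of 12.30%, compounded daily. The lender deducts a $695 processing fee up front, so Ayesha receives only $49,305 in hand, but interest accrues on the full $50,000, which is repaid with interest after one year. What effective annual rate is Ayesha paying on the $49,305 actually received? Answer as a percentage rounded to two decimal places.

Amount owed after one year: 50,000 × (1 + 0.1230/365)^365 = 50,000 × 1.130861 = $56,543.05.
Effective rate on net proceeds: 56,543.05 / 49,305 − 1 = 0.146802 = 14.68%.

14.68%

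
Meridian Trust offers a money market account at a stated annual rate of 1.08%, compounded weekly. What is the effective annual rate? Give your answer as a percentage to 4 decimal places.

EAR = (1 + 0.0108/52)^52 − 1.
= 1.010857 − 1 = 1.0857%.

1.0857%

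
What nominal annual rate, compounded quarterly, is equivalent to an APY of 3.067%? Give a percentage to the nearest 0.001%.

3.032%

(1 + r/4)^4 − 1 = 0.03067, so 1 + r/4 = 1.03067^(1/4).
r/4 = 0.007581, so r = 0.030323 = 3.032%.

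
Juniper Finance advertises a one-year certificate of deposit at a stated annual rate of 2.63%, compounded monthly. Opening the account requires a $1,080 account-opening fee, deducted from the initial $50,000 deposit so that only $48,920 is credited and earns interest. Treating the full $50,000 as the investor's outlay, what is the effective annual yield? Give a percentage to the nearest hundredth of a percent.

Value after one year: 48,920 × (1 + 0.0263/12)^12 = 48,920 × 1.026619 = $50,222.22.
Effective yield on the $50,000 outlay: 50,222.22 / 50,000 − 1 = 0.004444 = 0.44%.

0.44%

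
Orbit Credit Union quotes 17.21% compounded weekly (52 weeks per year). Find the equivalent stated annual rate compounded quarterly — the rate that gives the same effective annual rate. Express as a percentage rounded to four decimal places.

17.5559%

EAR = (1 + 0.1721/52)^52 − 1 = 0.187459.
Solve (1 + r/4)^4 = 1.187459: r/4 = 1.187459^(1/4) − 1 = 0.043890, so r = 0.175559 = 17.5559%.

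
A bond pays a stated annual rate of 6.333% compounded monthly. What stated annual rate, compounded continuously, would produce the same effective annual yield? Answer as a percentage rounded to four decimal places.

EAR = (1 + 0.06333/12)^12 − 1 = 0.065201.
Equivalent continuous rate: r = ln(1 + 0.065201) = 0.063163 = 6.3163%.

6.3163%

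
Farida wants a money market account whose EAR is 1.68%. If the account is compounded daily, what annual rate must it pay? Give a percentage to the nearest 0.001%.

1.666%

(1 + r/365)^365 − 1 = 0.0168, so 1 + r/365 = 1.0168^(1/365).
r/365 = 0.000046, so r = 0.016661 = 1.666%.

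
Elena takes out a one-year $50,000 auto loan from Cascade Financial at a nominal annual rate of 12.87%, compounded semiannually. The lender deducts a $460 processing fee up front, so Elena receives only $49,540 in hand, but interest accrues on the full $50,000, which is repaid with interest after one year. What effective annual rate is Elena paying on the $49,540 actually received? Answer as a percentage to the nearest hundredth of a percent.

Amount owed after one year: 50,000 × (1 + 0.1287/2)^2 = 50,000 × 1.132841 = $56,642.05.
Effective rate on net proceeds: 56,642.05 / 49,540 − 1 = 0.143360 = 14.34%.

14.34%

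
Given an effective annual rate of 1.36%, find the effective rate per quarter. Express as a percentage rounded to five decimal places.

0.33828%

The per-quarter rate i satisfies (1 + i)^4 = 1 + 0.0136.
i = 1.0136^(1/4) − 1 = 0.0033828 = 0.33828%.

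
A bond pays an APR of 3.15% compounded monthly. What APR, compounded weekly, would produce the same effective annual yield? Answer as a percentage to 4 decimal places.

3.1468%

EAR = (1 + 0.0315/12)^12 − 1 = 0.031959.
Solve (1 + r/52)^52 = 1.031959: r/52 = 1.031959^(1/52) − 1 = 0.000605, so r = 0.031468 = 3.1468%.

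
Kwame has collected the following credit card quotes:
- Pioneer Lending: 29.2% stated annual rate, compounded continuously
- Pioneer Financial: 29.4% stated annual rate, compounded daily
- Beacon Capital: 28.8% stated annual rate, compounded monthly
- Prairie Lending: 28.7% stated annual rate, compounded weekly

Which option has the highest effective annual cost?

Pioneer Financial

Pioneer Lending: e^0.292 − 1 = 33.910%
Pioneer Financial: (1 + 0.294/365)^365 − 1 = 34.163%
Beacon Capital: (1 + 0.288/12)^12 − 1 = 32.923%
Prairie Lending: (1 + 0.287/52)^52 − 1 = 33.137%
The highest effective annual rate is Pioneer Financial at 34.163%.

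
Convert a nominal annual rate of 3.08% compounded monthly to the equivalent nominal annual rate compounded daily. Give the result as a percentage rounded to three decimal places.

EAR = (1 + 0.0308/12)^12 − 1 = 0.031239.
Solve (1 + r/365)^365 = 1.031239: r/365 = 1.031239^(1/365) − 1 = 0.000084, so r = 0.030762 = 3.076%.

3.076%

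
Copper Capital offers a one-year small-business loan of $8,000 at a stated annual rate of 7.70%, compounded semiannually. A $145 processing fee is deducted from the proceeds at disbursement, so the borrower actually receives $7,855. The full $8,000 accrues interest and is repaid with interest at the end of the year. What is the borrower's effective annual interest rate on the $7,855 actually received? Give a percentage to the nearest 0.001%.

Amount owed after one year: 8,000 × (1 + 0.0770/2)^2 = 8,000 × 1.078482 = $8,627.86.
Effective rate on net proceeds: 8,627.86 / 7,855 − 1 = 0.098391 = 9.839%.

9.839%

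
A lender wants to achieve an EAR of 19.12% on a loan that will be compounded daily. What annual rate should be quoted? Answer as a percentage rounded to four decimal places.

(1 + r/365)^365 − 1 = 0.1912, so 1 + r/365 = 1.1912^(1/365).
r/365 = 0.000479, so r = 0.175003 = 17.5003%.

17.5003%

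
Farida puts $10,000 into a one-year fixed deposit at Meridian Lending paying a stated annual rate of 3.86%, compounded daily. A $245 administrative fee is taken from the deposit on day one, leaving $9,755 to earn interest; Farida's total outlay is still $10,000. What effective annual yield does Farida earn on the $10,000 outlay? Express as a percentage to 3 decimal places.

Value after one year: 9,755 × (1 + 0.0386/365)^365 = 9,755 × 1.039353 = $10,138.88.
Effective yield on the $10,000 outlay: 10,138.88 / 10,000 − 1 = 0.013888 = 1.389%.

1.389%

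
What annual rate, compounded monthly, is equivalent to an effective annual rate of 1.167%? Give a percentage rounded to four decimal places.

(1 + r/12)^12 − 1 = 0.01167, so 1 + r/12 = 1.01167^(1/12).
r/12 = 0.000967, so r = 0.011608 = 1.1608%.

1.1608%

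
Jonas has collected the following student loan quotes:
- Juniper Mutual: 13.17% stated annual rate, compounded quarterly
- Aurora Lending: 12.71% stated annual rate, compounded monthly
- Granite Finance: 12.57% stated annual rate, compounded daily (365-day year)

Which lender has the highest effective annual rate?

Juniper Mutual: (1 + 0.1317/4)^4 − 1 = 13.835%
Aurora Lending: (1 + 0.1271/12)^12 − 1 = 13.477%
Granite Finance: (1 + 0.1257/365)^365 − 1 = 13.392%
The highest effective annual rate is Juniper Mutual at 13.835%.

Juniper Mutual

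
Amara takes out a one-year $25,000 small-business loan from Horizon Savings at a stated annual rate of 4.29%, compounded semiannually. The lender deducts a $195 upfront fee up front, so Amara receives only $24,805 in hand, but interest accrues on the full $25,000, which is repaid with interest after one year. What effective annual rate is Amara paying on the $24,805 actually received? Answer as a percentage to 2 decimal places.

5.16%

Amount owed after one year: 25,000 × (1 + 0.0429/2)^2 = 25,000 × 1.043360 = $26,084.00.
Effective rate on net proceeds: 26,084.00 / 24,805 − 1 = 0.051562 = 5.16%.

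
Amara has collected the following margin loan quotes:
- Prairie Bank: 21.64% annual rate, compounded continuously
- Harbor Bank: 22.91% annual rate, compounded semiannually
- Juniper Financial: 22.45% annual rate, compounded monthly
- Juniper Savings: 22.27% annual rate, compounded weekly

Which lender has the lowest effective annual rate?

Prairie Bank: e^0.2164 − 1 = 24.160%
Harbor Bank: (1 + 0.2291/2)^2 − 1 = 24.222%
Juniper Financial: (1 + 0.2245/12)^12 − 1 = 24.910%
Juniper Savings: (1 + 0.2227/52)^52 − 1 = 24.885%
The lowest effective annual rate is Prairie Bank at 24.160%.

Prairie Bank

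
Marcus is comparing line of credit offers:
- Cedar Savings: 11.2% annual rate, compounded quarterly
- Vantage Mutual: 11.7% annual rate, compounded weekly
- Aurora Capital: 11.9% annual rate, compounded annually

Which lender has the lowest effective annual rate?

Cedar Savings: (1 + 0.112/4)^4 − 1 = 11.679%
Vantage Mutual: (1 + 0.117/52)^52 − 1 = 12.397%
Aurora Capital: compounded annually, EAR = 11.900%
The lowest effective annual rate is Cedar Savings at 11.679%.

Cedar Savings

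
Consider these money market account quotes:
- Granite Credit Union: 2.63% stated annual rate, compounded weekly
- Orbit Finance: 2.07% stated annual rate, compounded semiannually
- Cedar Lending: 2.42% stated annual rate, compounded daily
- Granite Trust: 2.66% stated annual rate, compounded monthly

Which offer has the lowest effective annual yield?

Orbit Finance

Granite Credit Union: (1 + 0.0263/52)^52 − 1 = 2.664%
Orbit Finance: (1 + 0.0207/2)^2 − 1 = 2.081%
Cedar Lending: (1 + 0.0242/365)^365 − 1 = 2.449%
Granite Trust: (1 + 0.0266/12)^12 − 1 = 2.693%
The lowest effective annual rate is Orbit Finance at 2.081%.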